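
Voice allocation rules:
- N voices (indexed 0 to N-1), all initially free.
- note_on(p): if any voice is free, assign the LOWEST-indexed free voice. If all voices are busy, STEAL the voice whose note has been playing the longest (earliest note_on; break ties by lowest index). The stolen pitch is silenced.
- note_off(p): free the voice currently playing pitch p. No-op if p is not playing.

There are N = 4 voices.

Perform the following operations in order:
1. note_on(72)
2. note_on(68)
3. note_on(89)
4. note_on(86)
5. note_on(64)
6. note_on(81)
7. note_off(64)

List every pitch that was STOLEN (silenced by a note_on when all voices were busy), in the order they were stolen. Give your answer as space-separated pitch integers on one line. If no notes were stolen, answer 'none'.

Op 1: note_on(72): voice 0 is free -> assigned | voices=[72 - - -]
Op 2: note_on(68): voice 1 is free -> assigned | voices=[72 68 - -]
Op 3: note_on(89): voice 2 is free -> assigned | voices=[72 68 89 -]
Op 4: note_on(86): voice 3 is free -> assigned | voices=[72 68 89 86]
Op 5: note_on(64): all voices busy, STEAL voice 0 (pitch 72, oldest) -> assign | voices=[64 68 89 86]
Op 6: note_on(81): all voices busy, STEAL voice 1 (pitch 68, oldest) -> assign | voices=[64 81 89 86]
Op 7: note_off(64): free voice 0 | voices=[- 81 89 86]

Answer: 72 68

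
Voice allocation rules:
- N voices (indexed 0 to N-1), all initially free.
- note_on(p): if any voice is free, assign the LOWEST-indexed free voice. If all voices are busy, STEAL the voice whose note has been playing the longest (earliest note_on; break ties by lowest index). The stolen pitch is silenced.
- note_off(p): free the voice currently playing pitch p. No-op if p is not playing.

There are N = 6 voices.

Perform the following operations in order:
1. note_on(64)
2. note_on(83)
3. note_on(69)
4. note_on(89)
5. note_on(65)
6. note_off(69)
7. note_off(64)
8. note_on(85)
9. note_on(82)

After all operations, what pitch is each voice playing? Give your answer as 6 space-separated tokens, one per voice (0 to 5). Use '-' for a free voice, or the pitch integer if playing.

Answer: 85 83 82 89 65 -

Derivation:
Op 1: note_on(64): voice 0 is free -> assigned | voices=[64 - - - - -]
Op 2: note_on(83): voice 1 is free -> assigned | voices=[64 83 - - - -]
Op 3: note_on(69): voice 2 is free -> assigned | voices=[64 83 69 - - -]
Op 4: note_on(89): voice 3 is free -> assigned | voices=[64 83 69 89 - -]
Op 5: note_on(65): voice 4 is free -> assigned | voices=[64 83 69 89 65 -]
Op 6: note_off(69): free voice 2 | voices=[64 83 - 89 65 -]
Op 7: note_off(64): free voice 0 | voices=[- 83 - 89 65 -]
Op 8: note_on(85): voice 0 is free -> assigned | voices=[85 83 - 89 65 -]
Op 9: note_on(82): voice 2 is free -> assigned | voices=[85 83 82 89 65 -]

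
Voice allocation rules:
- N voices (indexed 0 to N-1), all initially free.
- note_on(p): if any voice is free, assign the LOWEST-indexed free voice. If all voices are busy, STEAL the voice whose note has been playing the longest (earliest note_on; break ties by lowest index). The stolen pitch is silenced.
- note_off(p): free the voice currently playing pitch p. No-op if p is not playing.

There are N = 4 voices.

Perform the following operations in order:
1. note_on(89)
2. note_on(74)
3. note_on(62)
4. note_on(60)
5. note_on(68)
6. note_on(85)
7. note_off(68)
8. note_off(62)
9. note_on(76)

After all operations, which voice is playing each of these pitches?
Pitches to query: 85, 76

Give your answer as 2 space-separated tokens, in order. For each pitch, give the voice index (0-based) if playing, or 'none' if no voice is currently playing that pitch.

Answer: 1 0

Derivation:
Op 1: note_on(89): voice 0 is free -> assigned | voices=[89 - - -]
Op 2: note_on(74): voice 1 is free -> assigned | voices=[89 74 - -]
Op 3: note_on(62): voice 2 is free -> assigned | voices=[89 74 62 -]
Op 4: note_on(60): voice 3 is free -> assigned | voices=[89 74 62 60]
Op 5: note_on(68): all voices busy, STEAL voice 0 (pitch 89, oldest) -> assign | voices=[68 74 62 60]
Op 6: note_on(85): all voices busy, STEAL voice 1 (pitch 74, oldest) -> assign | voices=[68 85 62 60]
Op 7: note_off(68): free voice 0 | voices=[- 85 62 60]
Op 8: note_off(62): free voice 2 | voices=[- 85 - 60]
Op 9: note_on(76): voice 0 is free -> assigned | voices=[76 85 - 60]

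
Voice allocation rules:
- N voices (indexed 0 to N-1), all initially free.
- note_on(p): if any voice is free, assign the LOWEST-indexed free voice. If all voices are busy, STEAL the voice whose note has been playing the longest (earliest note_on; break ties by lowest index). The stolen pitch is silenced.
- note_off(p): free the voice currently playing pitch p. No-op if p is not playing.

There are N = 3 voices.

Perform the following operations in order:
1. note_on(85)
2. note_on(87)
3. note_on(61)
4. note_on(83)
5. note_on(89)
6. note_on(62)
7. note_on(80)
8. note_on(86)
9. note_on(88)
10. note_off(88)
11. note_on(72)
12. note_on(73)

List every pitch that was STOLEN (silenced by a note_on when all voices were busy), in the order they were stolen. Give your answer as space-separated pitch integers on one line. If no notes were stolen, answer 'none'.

Op 1: note_on(85): voice 0 is free -> assigned | voices=[85 - -]
Op 2: note_on(87): voice 1 is free -> assigned | voices=[85 87 -]
Op 3: note_on(61): voice 2 is free -> assigned | voices=[85 87 61]
Op 4: note_on(83): all voices busy, STEAL voice 0 (pitch 85, oldest) -> assign | voices=[83 87 61]
Op 5: note_on(89): all voices busy, STEAL voice 1 (pitch 87, oldest) -> assign | voices=[83 89 61]
Op 6: note_on(62): all voices busy, STEAL voice 2 (pitch 61, oldest) -> assign | voices=[83 89 62]
Op 7: note_on(80): all voices busy, STEAL voice 0 (pitch 83, oldest) -> assign | voices=[80 89 62]
Op 8: note_on(86): all voices busy, STEAL voice 1 (pitch 89, oldest) -> assign | voices=[80 86 62]
Op 9: note_on(88): all voices busy, STEAL voice 2 (pitch 62, oldest) -> assign | voices=[80 86 88]
Op 10: note_off(88): free voice 2 | voices=[80 86 -]
Op 11: note_on(72): voice 2 is free -> assigned | voices=[80 86 72]
Op 12: note_on(73): all voices busy, STEAL voice 0 (pitch 80, oldest) -> assign | voices=[73 86 72]

Answer: 85 87 61 83 89 62 80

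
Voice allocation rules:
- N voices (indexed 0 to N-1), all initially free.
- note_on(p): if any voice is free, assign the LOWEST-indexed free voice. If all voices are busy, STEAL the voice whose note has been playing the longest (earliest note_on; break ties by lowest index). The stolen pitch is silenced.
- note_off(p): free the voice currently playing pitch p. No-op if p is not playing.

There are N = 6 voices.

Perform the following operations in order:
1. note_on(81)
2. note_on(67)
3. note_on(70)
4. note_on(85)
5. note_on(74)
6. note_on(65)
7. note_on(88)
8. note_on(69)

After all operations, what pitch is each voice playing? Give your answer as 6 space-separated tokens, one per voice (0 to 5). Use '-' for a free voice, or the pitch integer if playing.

Answer: 88 69 70 85 74 65

Derivation:
Op 1: note_on(81): voice 0 is free -> assigned | voices=[81 - - - - -]
Op 2: note_on(67): voice 1 is free -> assigned | voices=[81 67 - - - -]
Op 3: note_on(70): voice 2 is free -> assigned | voices=[81 67 70 - - -]
Op 4: note_on(85): voice 3 is free -> assigned | voices=[81 67 70 85 - -]
Op 5: note_on(74): voice 4 is free -> assigned | voices=[81 67 70 85 74 -]
Op 6: note_on(65): voice 5 is free -> assigned | voices=[81 67 70 85 74 65]
Op 7: note_on(88): all voices busy, STEAL voice 0 (pitch 81, oldest) -> assign | voices=[88 67 70 85 74 65]
Op 8: note_on(69): all voices busy, STEAL voice 1 (pitch 67, oldest) -> assign | voices=[88 69 70 85 74 65]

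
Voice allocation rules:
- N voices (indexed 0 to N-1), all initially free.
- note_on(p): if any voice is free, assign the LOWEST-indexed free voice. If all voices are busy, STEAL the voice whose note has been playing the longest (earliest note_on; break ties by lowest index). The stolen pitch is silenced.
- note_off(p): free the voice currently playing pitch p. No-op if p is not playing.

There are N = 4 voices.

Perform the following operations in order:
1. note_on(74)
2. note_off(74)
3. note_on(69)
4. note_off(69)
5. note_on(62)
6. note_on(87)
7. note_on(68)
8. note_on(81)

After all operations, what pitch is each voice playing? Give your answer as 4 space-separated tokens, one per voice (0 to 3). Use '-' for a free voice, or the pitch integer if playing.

Answer: 62 87 68 81

Derivation:
Op 1: note_on(74): voice 0 is free -> assigned | voices=[74 - - -]
Op 2: note_off(74): free voice 0 | voices=[- - - -]
Op 3: note_on(69): voice 0 is free -> assigned | voices=[69 - - -]
Op 4: note_off(69): free voice 0 | voices=[- - - -]
Op 5: note_on(62): voice 0 is free -> assigned | voices=[62 - - -]
Op 6: note_on(87): voice 1 is free -> assigned | voices=[62 87 - -]
Op 7: note_on(68): voice 2 is free -> assigned | voices=[62 87 68 -]
Op 8: note_on(81): voice 3 is free -> assigned | voices=[62 87 68 81]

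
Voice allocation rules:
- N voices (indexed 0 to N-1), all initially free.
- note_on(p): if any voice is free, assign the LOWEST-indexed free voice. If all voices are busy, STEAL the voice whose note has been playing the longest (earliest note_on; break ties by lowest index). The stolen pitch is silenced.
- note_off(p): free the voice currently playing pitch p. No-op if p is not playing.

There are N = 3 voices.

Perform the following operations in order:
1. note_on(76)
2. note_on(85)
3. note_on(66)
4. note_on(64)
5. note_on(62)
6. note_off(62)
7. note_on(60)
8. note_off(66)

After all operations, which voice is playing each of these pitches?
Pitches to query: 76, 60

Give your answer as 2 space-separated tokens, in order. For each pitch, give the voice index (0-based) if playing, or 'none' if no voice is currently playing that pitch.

Answer: none 1

Derivation:
Op 1: note_on(76): voice 0 is free -> assigned | voices=[76 - -]
Op 2: note_on(85): voice 1 is free -> assigned | voices=[76 85 -]
Op 3: note_on(66): voice 2 is free -> assigned | voices=[76 85 66]
Op 4: note_on(64): all voices busy, STEAL voice 0 (pitch 76, oldest) -> assign | voices=[64 85 66]
Op 5: note_on(62): all voices busy, STEAL voice 1 (pitch 85, oldest) -> assign | voices=[64 62 66]
Op 6: note_off(62): free voice 1 | voices=[64 - 66]
Op 7: note_on(60): voice 1 is free -> assigned | voices=[64 60 66]
Op 8: note_off(66): free voice 2 | voices=[64 60 -]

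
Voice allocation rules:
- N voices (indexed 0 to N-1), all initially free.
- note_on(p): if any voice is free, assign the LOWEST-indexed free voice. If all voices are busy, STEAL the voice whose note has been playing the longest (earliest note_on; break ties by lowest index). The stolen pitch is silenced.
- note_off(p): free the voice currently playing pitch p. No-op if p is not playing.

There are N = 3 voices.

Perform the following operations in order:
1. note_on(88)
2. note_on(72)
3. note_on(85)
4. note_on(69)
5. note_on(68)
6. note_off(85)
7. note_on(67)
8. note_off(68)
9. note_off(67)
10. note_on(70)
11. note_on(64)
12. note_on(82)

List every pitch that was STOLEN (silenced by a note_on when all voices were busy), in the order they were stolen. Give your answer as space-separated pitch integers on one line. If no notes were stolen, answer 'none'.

Answer: 88 72 69

Derivation:
Op 1: note_on(88): voice 0 is free -> assigned | voices=[88 - -]
Op 2: note_on(72): voice 1 is free -> assigned | voices=[88 72 -]
Op 3: note_on(85): voice 2 is free -> assigned | voices=[88 72 85]
Op 4: note_on(69): all voices busy, STEAL voice 0 (pitch 88, oldest) -> assign | voices=[69 72 85]
Op 5: note_on(68): all voices busy, STEAL voice 1 (pitch 72, oldest) -> assign | voices=[69 68 85]
Op 6: note_off(85): free voice 2 | voices=[69 68 -]
Op 7: note_on(67): voice 2 is free -> assigned | voices=[69 68 67]
Op 8: note_off(68): free voice 1 | voices=[69 - 67]
Op 9: note_off(67): free voice 2 | voices=[69 - -]
Op 10: note_on(70): voice 1 is free -> assigned | voices=[69 70 -]
Op 11: note_on(64): voice 2 is free -> assigned | voices=[69 70 64]
Op 12: note_on(82): all voices busy, STEAL voice 0 (pitch 69, oldest) -> assign | voices=[82 70 64]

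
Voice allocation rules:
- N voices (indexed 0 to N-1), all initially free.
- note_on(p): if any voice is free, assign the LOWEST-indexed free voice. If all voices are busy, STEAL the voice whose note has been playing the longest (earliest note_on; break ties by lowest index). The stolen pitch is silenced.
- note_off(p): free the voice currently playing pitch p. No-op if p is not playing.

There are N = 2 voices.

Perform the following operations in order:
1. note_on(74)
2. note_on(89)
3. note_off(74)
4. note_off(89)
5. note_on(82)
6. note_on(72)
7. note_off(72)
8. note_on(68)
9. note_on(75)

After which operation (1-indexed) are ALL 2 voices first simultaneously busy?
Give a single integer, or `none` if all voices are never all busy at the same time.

Answer: 2

Derivation:
Op 1: note_on(74): voice 0 is free -> assigned | voices=[74 -]
Op 2: note_on(89): voice 1 is free -> assigned | voices=[74 89]
Op 3: note_off(74): free voice 0 | voices=[- 89]
Op 4: note_off(89): free voice 1 | voices=[- -]
Op 5: note_on(82): voice 0 is free -> assigned | voices=[82 -]
Op 6: note_on(72): voice 1 is free -> assigned | voices=[82 72]
Op 7: note_off(72): free voice 1 | voices=[82 -]
Op 8: note_on(68): voice 1 is free -> assigned | voices=[82 68]
Op 9: note_on(75): all voices busy, STEAL voice 0 (pitch 82, oldest) -> assign | voices=[75 68]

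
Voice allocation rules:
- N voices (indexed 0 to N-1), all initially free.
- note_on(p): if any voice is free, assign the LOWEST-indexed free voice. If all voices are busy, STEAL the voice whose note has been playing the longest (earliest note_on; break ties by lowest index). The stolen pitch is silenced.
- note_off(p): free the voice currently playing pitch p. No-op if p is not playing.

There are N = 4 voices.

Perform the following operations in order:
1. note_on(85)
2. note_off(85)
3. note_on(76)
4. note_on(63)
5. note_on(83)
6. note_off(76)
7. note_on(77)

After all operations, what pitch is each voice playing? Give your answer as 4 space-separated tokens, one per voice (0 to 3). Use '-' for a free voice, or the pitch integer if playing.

Answer: 77 63 83 -

Derivation:
Op 1: note_on(85): voice 0 is free -> assigned | voices=[85 - - -]
Op 2: note_off(85): free voice 0 | voices=[- - - -]
Op 3: note_on(76): voice 0 is free -> assigned | voices=[76 - - -]
Op 4: note_on(63): voice 1 is free -> assigned | voices=[76 63 - -]
Op 5: note_on(83): voice 2 is free -> assigned | voices=[76 63 83 -]
Op 6: note_off(76): free voice 0 | voices=[- 63 83 -]
Op 7: note_on(77): voice 0 is free -> assigned | voices=[77 63 83 -]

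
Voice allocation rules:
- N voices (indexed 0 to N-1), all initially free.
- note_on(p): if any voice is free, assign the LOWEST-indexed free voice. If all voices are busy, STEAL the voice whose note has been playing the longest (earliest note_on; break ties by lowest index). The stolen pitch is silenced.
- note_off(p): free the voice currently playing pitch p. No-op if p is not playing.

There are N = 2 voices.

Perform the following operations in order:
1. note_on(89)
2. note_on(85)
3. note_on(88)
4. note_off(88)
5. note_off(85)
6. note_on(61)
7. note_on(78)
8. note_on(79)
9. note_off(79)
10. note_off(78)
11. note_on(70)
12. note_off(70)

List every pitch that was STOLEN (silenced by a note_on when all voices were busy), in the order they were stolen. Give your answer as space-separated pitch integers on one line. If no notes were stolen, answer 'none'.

Answer: 89 61

Derivation:
Op 1: note_on(89): voice 0 is free -> assigned | voices=[89 -]
Op 2: note_on(85): voice 1 is free -> assigned | voices=[89 85]
Op 3: note_on(88): all voices busy, STEAL voice 0 (pitch 89, oldest) -> assign | voices=[88 85]
Op 4: note_off(88): free voice 0 | voices=[- 85]
Op 5: note_off(85): free voice 1 | voices=[- -]
Op 6: note_on(61): voice 0 is free -> assigned | voices=[61 -]
Op 7: note_on(78): voice 1 is free -> assigned | voices=[61 78]
Op 8: note_on(79): all voices busy, STEAL voice 0 (pitch 61, oldest) -> assign | voices=[79 78]
Op 9: note_off(79): free voice 0 | voices=[- 78]
Op 10: note_off(78): free voice 1 | voices=[- -]
Op 11: note_on(70): voice 0 is free -> assigned | voices=[70 -]
Op 12: note_off(70): free voice 0 | voices=[- -]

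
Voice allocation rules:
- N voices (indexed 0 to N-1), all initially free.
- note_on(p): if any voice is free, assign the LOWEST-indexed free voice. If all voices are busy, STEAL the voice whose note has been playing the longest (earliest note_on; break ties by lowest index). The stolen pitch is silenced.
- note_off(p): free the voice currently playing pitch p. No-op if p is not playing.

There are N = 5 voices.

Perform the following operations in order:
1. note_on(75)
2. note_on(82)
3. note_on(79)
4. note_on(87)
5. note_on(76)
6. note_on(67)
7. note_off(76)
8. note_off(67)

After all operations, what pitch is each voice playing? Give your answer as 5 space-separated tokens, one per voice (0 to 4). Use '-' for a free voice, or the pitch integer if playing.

Answer: - 82 79 87 -

Derivation:
Op 1: note_on(75): voice 0 is free -> assigned | voices=[75 - - - -]
Op 2: note_on(82): voice 1 is free -> assigned | voices=[75 82 - - -]
Op 3: note_on(79): voice 2 is free -> assigned | voices=[75 82 79 - -]
Op 4: note_on(87): voice 3 is free -> assigned | voices=[75 82 79 87 -]
Op 5: note_on(76): voice 4 is free -> assigned | voices=[75 82 79 87 76]
Op 6: note_on(67): all voices busy, STEAL voice 0 (pitch 75, oldest) -> assign | voices=[67 82 79 87 76]
Op 7: note_off(76): free voice 4 | voices=[67 82 79 87 -]
Op 8: note_off(67): free voice 0 | voices=[- 82 79 87 -]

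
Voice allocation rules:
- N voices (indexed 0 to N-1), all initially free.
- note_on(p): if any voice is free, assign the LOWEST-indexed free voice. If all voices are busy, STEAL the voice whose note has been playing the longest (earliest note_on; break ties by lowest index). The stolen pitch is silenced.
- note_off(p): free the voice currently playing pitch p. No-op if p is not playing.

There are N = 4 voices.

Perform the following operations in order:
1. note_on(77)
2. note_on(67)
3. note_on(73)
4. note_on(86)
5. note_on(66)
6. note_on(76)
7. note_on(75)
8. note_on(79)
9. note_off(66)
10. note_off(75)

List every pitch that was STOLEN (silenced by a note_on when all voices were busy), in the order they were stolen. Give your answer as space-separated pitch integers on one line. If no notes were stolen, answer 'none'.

Answer: 77 67 73 86

Derivation:
Op 1: note_on(77): voice 0 is free -> assigned | voices=[77 - - -]
Op 2: note_on(67): voice 1 is free -> assigned | voices=[77 67 - -]
Op 3: note_on(73): voice 2 is free -> assigned | voices=[77 67 73 -]
Op 4: note_on(86): voice 3 is free -> assigned | voices=[77 67 73 86]
Op 5: note_on(66): all voices busy, STEAL voice 0 (pitch 77, oldest) -> assign | voices=[66 67 73 86]
Op 6: note_on(76): all voices busy, STEAL voice 1 (pitch 67, oldest) -> assign | voices=[66 76 73 86]
Op 7: note_on(75): all voices busy, STEAL voice 2 (pitch 73, oldest) -> assign | voices=[66 76 75 86]
Op 8: note_on(79): all voices busy, STEAL voice 3 (pitch 86, oldest) -> assign | voices=[66 76 75 79]
Op 9: note_off(66): free voice 0 | voices=[- 76 75 79]
Op 10: note_off(75): free voice 2 | voices=[- 76 - 79]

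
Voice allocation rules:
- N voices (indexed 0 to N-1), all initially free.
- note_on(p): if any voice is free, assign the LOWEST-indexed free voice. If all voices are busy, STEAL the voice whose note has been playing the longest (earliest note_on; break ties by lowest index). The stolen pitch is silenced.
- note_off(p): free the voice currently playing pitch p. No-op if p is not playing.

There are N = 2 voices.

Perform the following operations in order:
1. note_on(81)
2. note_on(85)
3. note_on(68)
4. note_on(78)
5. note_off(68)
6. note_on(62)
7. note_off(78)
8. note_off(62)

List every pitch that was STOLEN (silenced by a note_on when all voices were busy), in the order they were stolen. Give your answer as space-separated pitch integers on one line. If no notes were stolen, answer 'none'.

Op 1: note_on(81): voice 0 is free -> assigned | voices=[81 -]
Op 2: note_on(85): voice 1 is free -> assigned | voices=[81 85]
Op 3: note_on(68): all voices busy, STEAL voice 0 (pitch 81, oldest) -> assign | voices=[68 85]
Op 4: note_on(78): all voices busy, STEAL voice 1 (pitch 85, oldest) -> assign | voices=[68 78]
Op 5: note_off(68): free voice 0 | voices=[- 78]
Op 6: note_on(62): voice 0 is free -> assigned | voices=[62 78]
Op 7: note_off(78): free voice 1 | voices=[62 -]
Op 8: note_off(62): free voice 0 | voices=[- -]

Answer: 81 85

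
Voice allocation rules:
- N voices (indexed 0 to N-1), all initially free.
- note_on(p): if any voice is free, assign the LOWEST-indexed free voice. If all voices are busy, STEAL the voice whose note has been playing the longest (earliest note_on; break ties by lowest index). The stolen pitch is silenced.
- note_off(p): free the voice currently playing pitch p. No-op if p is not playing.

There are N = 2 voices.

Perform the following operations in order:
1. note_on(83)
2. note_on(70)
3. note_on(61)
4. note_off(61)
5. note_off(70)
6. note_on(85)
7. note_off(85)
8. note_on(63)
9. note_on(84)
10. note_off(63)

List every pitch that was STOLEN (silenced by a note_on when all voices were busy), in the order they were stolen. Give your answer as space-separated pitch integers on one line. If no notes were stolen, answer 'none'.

Answer: 83

Derivation:
Op 1: note_on(83): voice 0 is free -> assigned | voices=[83 -]
Op 2: note_on(70): voice 1 is free -> assigned | voices=[83 70]
Op 3: note_on(61): all voices busy, STEAL voice 0 (pitch 83, oldest) -> assign | voices=[61 70]
Op 4: note_off(61): free voice 0 | voices=[- 70]
Op 5: note_off(70): free voice 1 | voices=[- -]
Op 6: note_on(85): voice 0 is free -> assigned | voices=[85 -]
Op 7: note_off(85): free voice 0 | voices=[- -]
Op 8: note_on(63): voice 0 is free -> assigned | voices=[63 -]
Op 9: note_on(84): voice 1 is free -> assigned | voices=[63 84]
Op 10: note_off(63): free voice 0 | voices=[- 84]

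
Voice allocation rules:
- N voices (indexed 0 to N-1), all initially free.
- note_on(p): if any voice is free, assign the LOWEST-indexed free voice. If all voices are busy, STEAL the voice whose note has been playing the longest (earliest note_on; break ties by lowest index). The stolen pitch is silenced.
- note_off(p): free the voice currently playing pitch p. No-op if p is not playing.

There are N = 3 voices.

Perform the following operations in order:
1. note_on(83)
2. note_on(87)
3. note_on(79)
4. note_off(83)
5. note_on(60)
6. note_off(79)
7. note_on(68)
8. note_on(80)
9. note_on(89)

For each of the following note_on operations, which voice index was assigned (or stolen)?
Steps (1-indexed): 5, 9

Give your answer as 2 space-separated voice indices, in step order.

Answer: 0 0

Derivation:
Op 1: note_on(83): voice 0 is free -> assigned | voices=[83 - -]
Op 2: note_on(87): voice 1 is free -> assigned | voices=[83 87 -]
Op 3: note_on(79): voice 2 is free -> assigned | voices=[83 87 79]
Op 4: note_off(83): free voice 0 | voices=[- 87 79]
Op 5: note_on(60): voice 0 is free -> assigned | voices=[60 87 79]
Op 6: note_off(79): free voice 2 | voices=[60 87 -]
Op 7: note_on(68): voice 2 is free -> assigned | voices=[60 87 68]
Op 8: note_on(80): all voices busy, STEAL voice 1 (pitch 87, oldest) -> assign | voices=[60 80 68]
Op 9: note_on(89): all voices busy, STEAL voice 0 (pitch 60, oldest) -> assign | voices=[89 80 68]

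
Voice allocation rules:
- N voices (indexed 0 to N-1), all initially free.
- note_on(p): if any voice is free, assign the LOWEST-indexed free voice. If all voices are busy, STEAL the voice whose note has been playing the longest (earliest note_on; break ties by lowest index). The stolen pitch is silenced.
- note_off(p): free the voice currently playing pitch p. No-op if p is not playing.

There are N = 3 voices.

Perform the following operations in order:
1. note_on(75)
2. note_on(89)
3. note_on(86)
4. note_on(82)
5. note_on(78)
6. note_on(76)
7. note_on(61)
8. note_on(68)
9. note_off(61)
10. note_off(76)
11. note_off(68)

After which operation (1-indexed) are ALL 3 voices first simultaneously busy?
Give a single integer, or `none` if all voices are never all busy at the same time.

Op 1: note_on(75): voice 0 is free -> assigned | voices=[75 - -]
Op 2: note_on(89): voice 1 is free -> assigned | voices=[75 89 -]
Op 3: note_on(86): voice 2 is free -> assigned | voices=[75 89 86]
Op 4: note_on(82): all voices busy, STEAL voice 0 (pitch 75, oldest) -> assign | voices=[82 89 86]
Op 5: note_on(78): all voices busy, STEAL voice 1 (pitch 89, oldest) -> assign | voices=[82 78 86]
Op 6: note_on(76): all voices busy, STEAL voice 2 (pitch 86, oldest) -> assign | voices=[82 78 76]
Op 7: note_on(61): all voices busy, STEAL voice 0 (pitch 82, oldest) -> assign | voices=[61 78 76]
Op 8: note_on(68): all voices busy, STEAL voice 1 (pitch 78, oldest) -> assign | voices=[61 68 76]
Op 9: note_off(61): free voice 0 | voices=[- 68 76]
Op 10: note_off(76): free voice 2 | voices=[- 68 -]
Op 11: note_off(68): free voice 1 | voices=[- - -]

Answer: 3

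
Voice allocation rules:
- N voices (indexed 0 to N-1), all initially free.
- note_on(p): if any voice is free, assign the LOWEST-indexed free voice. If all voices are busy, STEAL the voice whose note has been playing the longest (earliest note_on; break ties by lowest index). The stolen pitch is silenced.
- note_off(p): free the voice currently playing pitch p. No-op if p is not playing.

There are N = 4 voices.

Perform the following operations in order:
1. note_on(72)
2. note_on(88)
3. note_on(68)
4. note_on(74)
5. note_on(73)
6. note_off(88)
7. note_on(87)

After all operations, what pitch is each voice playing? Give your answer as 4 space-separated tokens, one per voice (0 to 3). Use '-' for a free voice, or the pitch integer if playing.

Op 1: note_on(72): voice 0 is free -> assigned | voices=[72 - - -]
Op 2: note_on(88): voice 1 is free -> assigned | voices=[72 88 - -]
Op 3: note_on(68): voice 2 is free -> assigned | voices=[72 88 68 -]
Op 4: note_on(74): voice 3 is free -> assigned | voices=[72 88 68 74]
Op 5: note_on(73): all voices busy, STEAL voice 0 (pitch 72, oldest) -> assign | voices=[73 88 68 74]
Op 6: note_off(88): free voice 1 | voices=[73 - 68 74]
Op 7: note_on(87): voice 1 is free -> assigned | voices=[73 87 68 74]

Answer: 73 87 68 74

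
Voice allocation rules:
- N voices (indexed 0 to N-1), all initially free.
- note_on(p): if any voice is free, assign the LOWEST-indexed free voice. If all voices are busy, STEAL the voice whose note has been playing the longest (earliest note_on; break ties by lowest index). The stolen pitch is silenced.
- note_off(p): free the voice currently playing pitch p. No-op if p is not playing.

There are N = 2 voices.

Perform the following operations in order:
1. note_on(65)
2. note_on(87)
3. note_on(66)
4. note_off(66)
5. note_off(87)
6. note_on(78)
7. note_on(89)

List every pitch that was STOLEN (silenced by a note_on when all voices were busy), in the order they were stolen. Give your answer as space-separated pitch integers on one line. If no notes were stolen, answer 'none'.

Answer: 65

Derivation:
Op 1: note_on(65): voice 0 is free -> assigned | voices=[65 -]
Op 2: note_on(87): voice 1 is free -> assigned | voices=[65 87]
Op 3: note_on(66): all voices busy, STEAL voice 0 (pitch 65, oldest) -> assign | voices=[66 87]
Op 4: note_off(66): free voice 0 | voices=[- 87]
Op 5: note_off(87): free voice 1 | voices=[- -]
Op 6: note_on(78): voice 0 is free -> assigned | voices=[78 -]
Op 7: note_on(89): voice 1 is free -> assigned | voices=[78 89]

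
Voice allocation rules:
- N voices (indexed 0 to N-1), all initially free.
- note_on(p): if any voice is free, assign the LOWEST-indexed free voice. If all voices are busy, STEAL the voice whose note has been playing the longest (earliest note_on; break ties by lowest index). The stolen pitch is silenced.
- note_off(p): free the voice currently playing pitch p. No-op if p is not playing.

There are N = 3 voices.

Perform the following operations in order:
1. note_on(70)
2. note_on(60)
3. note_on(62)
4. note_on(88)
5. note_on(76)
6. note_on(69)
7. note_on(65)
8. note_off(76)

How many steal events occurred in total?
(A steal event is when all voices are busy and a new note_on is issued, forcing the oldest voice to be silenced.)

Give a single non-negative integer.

Answer: 4

Derivation:
Op 1: note_on(70): voice 0 is free -> assigned | voices=[70 - -]
Op 2: note_on(60): voice 1 is free -> assigned | voices=[70 60 -]
Op 3: note_on(62): voice 2 is free -> assigned | voices=[70 60 62]
Op 4: note_on(88): all voices busy, STEAL voice 0 (pitch 70, oldest) -> assign | voices=[88 60 62]
Op 5: note_on(76): all voices busy, STEAL voice 1 (pitch 60, oldest) -> assign | voices=[88 76 62]
Op 6: note_on(69): all voices busy, STEAL voice 2 (pitch 62, oldest) -> assign | voices=[88 76 69]
Op 7: note_on(65): all voices busy, STEAL voice 0 (pitch 88, oldest) -> assign | voices=[65 76 69]
Op 8: note_off(76): free voice 1 | voices=[65 - 69]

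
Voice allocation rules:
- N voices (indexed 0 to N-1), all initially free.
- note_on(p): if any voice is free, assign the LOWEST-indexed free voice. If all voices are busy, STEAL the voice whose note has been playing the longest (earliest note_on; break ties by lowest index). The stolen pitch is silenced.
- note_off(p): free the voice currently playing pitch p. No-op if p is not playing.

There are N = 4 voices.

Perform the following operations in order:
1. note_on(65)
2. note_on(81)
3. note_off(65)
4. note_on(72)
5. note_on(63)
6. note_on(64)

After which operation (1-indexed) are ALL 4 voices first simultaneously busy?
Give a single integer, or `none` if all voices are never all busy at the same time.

Answer: 6

Derivation:
Op 1: note_on(65): voice 0 is free -> assigned | voices=[65 - - -]
Op 2: note_on(81): voice 1 is free -> assigned | voices=[65 81 - -]
Op 3: note_off(65): free voice 0 | voices=[- 81 - -]
Op 4: note_on(72): voice 0 is free -> assigned | voices=[72 81 - -]
Op 5: note_on(63): voice 2 is free -> assigned | voices=[72 81 63 -]
Op 6: note_on(64): voice 3 is free -> assigned | voices=[72 81 63 64]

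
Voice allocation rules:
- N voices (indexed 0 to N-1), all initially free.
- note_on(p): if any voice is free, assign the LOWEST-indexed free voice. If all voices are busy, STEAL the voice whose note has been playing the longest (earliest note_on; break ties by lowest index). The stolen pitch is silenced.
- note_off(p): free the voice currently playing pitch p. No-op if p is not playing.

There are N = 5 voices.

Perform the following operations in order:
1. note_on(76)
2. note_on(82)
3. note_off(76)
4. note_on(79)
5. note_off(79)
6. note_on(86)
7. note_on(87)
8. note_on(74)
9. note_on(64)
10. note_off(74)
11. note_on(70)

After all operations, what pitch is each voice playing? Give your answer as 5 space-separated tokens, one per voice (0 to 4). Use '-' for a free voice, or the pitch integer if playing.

Answer: 86 82 87 70 64

Derivation:
Op 1: note_on(76): voice 0 is free -> assigned | voices=[76 - - - -]
Op 2: note_on(82): voice 1 is free -> assigned | voices=[76 82 - - -]
Op 3: note_off(76): free voice 0 | voices=[- 82 - - -]
Op 4: note_on(79): voice 0 is free -> assigned | voices=[79 82 - - -]
Op 5: note_off(79): free voice 0 | voices=[- 82 - - -]
Op 6: note_on(86): voice 0 is free -> assigned | voices=[86 82 - - -]
Op 7: note_on(87): voice 2 is free -> assigned | voices=[86 82 87 - -]
Op 8: note_on(74): voice 3 is free -> assigned | voices=[86 82 87 74 -]
Op 9: note_on(64): voice 4 is free -> assigned | voices=[86 82 87 74 64]
Op 10: note_off(74): free voice 3 | voices=[86 82 87 - 64]
Op 11: note_on(70): voice 3 is free -> assigned | voices=[86 82 87 70 64]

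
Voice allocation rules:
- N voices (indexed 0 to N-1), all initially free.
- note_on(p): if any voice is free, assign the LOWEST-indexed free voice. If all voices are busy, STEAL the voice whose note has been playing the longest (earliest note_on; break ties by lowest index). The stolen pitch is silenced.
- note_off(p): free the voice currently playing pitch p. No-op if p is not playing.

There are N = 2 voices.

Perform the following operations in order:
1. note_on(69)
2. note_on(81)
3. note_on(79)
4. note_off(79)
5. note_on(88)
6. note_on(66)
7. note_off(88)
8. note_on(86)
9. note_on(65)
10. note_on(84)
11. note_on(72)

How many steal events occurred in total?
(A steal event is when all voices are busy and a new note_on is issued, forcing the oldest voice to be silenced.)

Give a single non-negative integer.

Op 1: note_on(69): voice 0 is free -> assigned | voices=[69 -]
Op 2: note_on(81): voice 1 is free -> assigned | voices=[69 81]
Op 3: note_on(79): all voices busy, STEAL voice 0 (pitch 69, oldest) -> assign | voices=[79 81]
Op 4: note_off(79): free voice 0 | voices=[- 81]
Op 5: note_on(88): voice 0 is free -> assigned | voices=[88 81]
Op 6: note_on(66): all voices busy, STEAL voice 1 (pitch 81, oldest) -> assign | voices=[88 66]
Op 7: note_off(88): free voice 0 | voices=[- 66]
Op 8: note_on(86): voice 0 is free -> assigned | voices=[86 66]
Op 9: note_on(65): all voices busy, STEAL voice 1 (pitch 66, oldest) -> assign | voices=[86 65]
Op 10: note_on(84): all voices busy, STEAL voice 0 (pitch 86, oldest) -> assign | voices=[84 65]
Op 11: note_on(72): all voices busy, STEAL voice 1 (pitch 65, oldest) -> assign | voices=[84 72]

Answer: 5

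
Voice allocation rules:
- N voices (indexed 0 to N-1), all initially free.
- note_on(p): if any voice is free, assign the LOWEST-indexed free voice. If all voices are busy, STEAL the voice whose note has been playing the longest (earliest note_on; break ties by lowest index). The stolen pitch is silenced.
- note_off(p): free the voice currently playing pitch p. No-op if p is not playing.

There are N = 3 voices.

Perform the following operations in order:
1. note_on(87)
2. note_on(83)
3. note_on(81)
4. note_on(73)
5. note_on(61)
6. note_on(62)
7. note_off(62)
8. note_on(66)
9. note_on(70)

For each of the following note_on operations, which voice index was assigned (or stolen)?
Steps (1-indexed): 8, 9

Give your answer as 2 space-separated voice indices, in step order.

Op 1: note_on(87): voice 0 is free -> assigned | voices=[87 - -]
Op 2: note_on(83): voice 1 is free -> assigned | voices=[87 83 -]
Op 3: note_on(81): voice 2 is free -> assigned | voices=[87 83 81]
Op 4: note_on(73): all voices busy, STEAL voice 0 (pitch 87, oldest) -> assign | voices=[73 83 81]
Op 5: note_on(61): all voices busy, STEAL voice 1 (pitch 83, oldest) -> assign | voices=[73 61 81]
Op 6: note_on(62): all voices busy, STEAL voice 2 (pitch 81, oldest) -> assign | voices=[73 61 62]
Op 7: note_off(62): free voice 2 | voices=[73 61 -]
Op 8: note_on(66): voice 2 is free -> assigned | voices=[73 61 66]
Op 9: note_on(70): all voices busy, STEAL voice 0 (pitch 73, oldest) -> assign | voices=[70 61 66]

Answer: 2 0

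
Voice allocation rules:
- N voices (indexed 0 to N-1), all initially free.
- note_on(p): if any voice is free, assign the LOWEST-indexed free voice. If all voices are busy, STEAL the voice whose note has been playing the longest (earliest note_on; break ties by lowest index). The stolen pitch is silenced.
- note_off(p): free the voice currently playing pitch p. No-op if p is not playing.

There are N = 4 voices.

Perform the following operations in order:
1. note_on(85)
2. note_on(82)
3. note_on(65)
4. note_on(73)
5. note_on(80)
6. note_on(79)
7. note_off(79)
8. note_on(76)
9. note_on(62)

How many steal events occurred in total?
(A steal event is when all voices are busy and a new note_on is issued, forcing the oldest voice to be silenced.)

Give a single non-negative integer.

Answer: 3

Derivation:
Op 1: note_on(85): voice 0 is free -> assigned | voices=[85 - - -]
Op 2: note_on(82): voice 1 is free -> assigned | voices=[85 82 - -]
Op 3: note_on(65): voice 2 is free -> assigned | voices=[85 82 65 -]
Op 4: note_on(73): voice 3 is free -> assigned | voices=[85 82 65 73]
Op 5: note_on(80): all voices busy, STEAL voice 0 (pitch 85, oldest) -> assign | voices=[80 82 65 73]
Op 6: note_on(79): all voices busy, STEAL voice 1 (pitch 82, oldest) -> assign | voices=[80 79 65 73]
Op 7: note_off(79): free voice 1 | voices=[80 - 65 73]
Op 8: note_on(76): voice 1 is free -> assigned | voices=[80 76 65 73]
Op 9: note_on(62): all voices busy, STEAL voice 2 (pitch 65, oldest) -> assign | voices=[80 76 62 73]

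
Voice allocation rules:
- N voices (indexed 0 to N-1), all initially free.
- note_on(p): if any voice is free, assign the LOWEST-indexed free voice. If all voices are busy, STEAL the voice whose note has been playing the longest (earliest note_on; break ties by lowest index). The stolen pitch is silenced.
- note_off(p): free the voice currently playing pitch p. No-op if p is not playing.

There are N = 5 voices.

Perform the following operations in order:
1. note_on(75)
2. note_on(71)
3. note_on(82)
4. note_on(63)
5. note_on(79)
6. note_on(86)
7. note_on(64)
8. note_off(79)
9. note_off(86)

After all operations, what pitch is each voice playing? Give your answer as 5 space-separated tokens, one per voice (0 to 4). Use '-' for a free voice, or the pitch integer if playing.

Answer: - 64 82 63 -

Derivation:
Op 1: note_on(75): voice 0 is free -> assigned | voices=[75 - - - -]
Op 2: note_on(71): voice 1 is free -> assigned | voices=[75 71 - - -]
Op 3: note_on(82): voice 2 is free -> assigned | voices=[75 71 82 - -]
Op 4: note_on(63): voice 3 is free -> assigned | voices=[75 71 82 63 -]
Op 5: note_on(79): voice 4 is free -> assigned | voices=[75 71 82 63 79]
Op 6: note_on(86): all voices busy, STEAL voice 0 (pitch 75, oldest) -> assign | voices=[86 71 82 63 79]
Op 7: note_on(64): all voices busy, STEAL voice 1 (pitch 71, oldest) -> assign | voices=[86 64 82 63 79]
Op 8: note_off(79): free voice 4 | voices=[86 64 82 63 -]
Op 9: note_off(86): free voice 0 | voices=[- 64 82 63 -]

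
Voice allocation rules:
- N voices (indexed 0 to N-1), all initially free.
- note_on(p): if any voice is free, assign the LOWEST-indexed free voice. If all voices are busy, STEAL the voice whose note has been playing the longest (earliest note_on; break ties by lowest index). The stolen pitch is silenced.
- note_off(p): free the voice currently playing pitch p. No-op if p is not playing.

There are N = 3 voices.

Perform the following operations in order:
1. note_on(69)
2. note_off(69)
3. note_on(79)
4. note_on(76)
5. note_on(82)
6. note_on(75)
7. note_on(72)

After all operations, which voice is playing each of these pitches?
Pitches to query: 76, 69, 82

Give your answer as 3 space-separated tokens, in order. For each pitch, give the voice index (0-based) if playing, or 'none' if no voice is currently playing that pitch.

Op 1: note_on(69): voice 0 is free -> assigned | voices=[69 - -]
Op 2: note_off(69): free voice 0 | voices=[- - -]
Op 3: note_on(79): voice 0 is free -> assigned | voices=[79 - -]
Op 4: note_on(76): voice 1 is free -> assigned | voices=[79 76 -]
Op 5: note_on(82): voice 2 is free -> assigned | voices=[79 76 82]
Op 6: note_on(75): all voices busy, STEAL voice 0 (pitch 79, oldest) -> assign | voices=[75 76 82]
Op 7: note_on(72): all voices busy, STEAL voice 1 (pitch 76, oldest) -> assign | voices=[75 72 82]

Answer: none none 2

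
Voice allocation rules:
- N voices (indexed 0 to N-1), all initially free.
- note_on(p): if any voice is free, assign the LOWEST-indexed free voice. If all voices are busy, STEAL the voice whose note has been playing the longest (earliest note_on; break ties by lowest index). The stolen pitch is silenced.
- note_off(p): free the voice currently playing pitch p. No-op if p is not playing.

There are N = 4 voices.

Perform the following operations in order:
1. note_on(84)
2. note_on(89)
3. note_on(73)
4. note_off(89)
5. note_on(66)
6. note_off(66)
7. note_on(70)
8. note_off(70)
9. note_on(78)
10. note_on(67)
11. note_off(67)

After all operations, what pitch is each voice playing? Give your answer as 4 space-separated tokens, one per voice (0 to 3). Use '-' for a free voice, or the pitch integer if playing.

Op 1: note_on(84): voice 0 is free -> assigned | voices=[84 - - -]
Op 2: note_on(89): voice 1 is free -> assigned | voices=[84 89 - -]
Op 3: note_on(73): voice 2 is free -> assigned | voices=[84 89 73 -]
Op 4: note_off(89): free voice 1 | voices=[84 - 73 -]
Op 5: note_on(66): voice 1 is free -> assigned | voices=[84 66 73 -]
Op 6: note_off(66): free voice 1 | voices=[84 - 73 -]
Op 7: note_on(70): voice 1 is free -> assigned | voices=[84 70 73 -]
Op 8: note_off(70): free voice 1 | voices=[84 - 73 -]
Op 9: note_on(78): voice 1 is free -> assigned | voices=[84 78 73 -]
Op 10: note_on(67): voice 3 is free -> assigned | voices=[84 78 73 67]
Op 11: note_off(67): free voice 3 | voices=[84 78 73 -]

Answer: 84 78 73 -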